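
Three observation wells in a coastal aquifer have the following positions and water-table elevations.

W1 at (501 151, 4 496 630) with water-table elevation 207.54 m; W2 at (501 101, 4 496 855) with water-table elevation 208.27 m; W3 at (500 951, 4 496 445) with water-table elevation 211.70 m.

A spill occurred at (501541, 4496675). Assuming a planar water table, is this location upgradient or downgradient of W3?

downgradient

Taking W1 as reference: W2−W1 = (-50, 225, +0.73); W3−W1 = (-200, -185, +4.16).
Determinant of the coordinate differences = (-50)·(-185) − (-200)·225 = 54250.
∂h/∂x = [(+0.73)·(-185) − (+4.16)·225] / 54250 = -0.01974
∂h/∂y = [(-50)·(+4.16) − (-200)·(+0.73)] / 54250 = -0.001143
Head at (501541, 4496675) = 207.54 + (-0.01974)·(390) + (-0.001143)·(45) = 199.79 m.
That is lower than the 211.70 m at W3, so the point is downgradient.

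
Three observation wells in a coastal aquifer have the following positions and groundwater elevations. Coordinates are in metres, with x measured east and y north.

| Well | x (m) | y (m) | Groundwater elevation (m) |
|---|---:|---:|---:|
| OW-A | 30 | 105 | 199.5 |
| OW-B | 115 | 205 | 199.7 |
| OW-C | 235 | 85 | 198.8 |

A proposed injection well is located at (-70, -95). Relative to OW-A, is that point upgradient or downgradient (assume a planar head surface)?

Three-point gradient (reference OW-A): Δ to OW-B = (85, 100, +0.2), Δ to OW-C = (205, -20, -0.7).
∂h/∂x = -0.002973, ∂h/∂y = +0.004527 (det = -22200).
Head at (-70, -95) = 199.5 + (-0.002973)·(-100) + (+0.004527)·(-200) = 198.89 m.
That is lower than the 199.5 m at OW-A, so the point is downgradient.

downgradient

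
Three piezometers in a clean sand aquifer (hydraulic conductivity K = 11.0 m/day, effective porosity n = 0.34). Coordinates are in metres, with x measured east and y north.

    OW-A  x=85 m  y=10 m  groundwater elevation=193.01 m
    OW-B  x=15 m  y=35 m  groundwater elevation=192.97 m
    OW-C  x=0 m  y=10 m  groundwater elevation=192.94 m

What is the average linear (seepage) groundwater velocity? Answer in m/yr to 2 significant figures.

Differences from OW-A: to OW-B (Δx, Δy, Δh) = (-70, 25, -0.04); to OW-C = (-85, 0, -0.07).
Solve a·Δx + b·Δy = Δh: det = (-70)·0 − (-85)·25 = 2125.
∂h/∂x = [(-0.04)·0 − (-0.07)·25] / 2125 = +0.0008235
∂h/∂y = [(-70)·(-0.07) − (-85)·(-0.04)] / 2125 = +0.0007059
|∇h| = √(0.0008235² + 0.0007059²) = 0.001085
Seepage velocity v = K·i/n = 11.0 × 0.001085 / 0.34 = 0.0351 m/day = 12.82 m/yr.

13 m/yr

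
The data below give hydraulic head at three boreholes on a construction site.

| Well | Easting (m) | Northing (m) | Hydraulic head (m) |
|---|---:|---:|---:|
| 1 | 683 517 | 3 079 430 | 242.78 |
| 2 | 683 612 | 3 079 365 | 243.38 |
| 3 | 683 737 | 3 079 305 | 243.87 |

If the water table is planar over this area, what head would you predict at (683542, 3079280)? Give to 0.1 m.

With h = a·x + b·y + c and 1 as origin, the differences give:
  95·a + (-65)·b = +0.60
  220·a + (-125)·b = +1.09
Eliminate b (×(-125) and ×(-65), subtract): 2425·a = -4.150 → a = ∂h/∂x = -0.001711
Back-substitute: b = ∂h/∂y = -0.01173.
h(683542, 3079280) = 242.78 + (-0.001711)·(25) + (-0.01173)·(-150) = 242.78 -0.043 +1.760 = 244.497 m.

244.5 m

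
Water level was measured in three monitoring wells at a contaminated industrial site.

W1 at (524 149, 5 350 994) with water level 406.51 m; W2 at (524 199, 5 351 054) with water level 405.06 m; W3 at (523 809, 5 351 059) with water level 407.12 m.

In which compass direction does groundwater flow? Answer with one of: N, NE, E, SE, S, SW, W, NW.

Taking W1 as reference: W2−W1 = (50, 60, -1.45); W3−W1 = (-340, 65, +0.61).
Determinant of the coordinate differences = 50·65 − (-340)·60 = 23650.
∂h/∂x = [(-1.45)·65 − (+0.61)·60] / 23650 = -0.005533
∂h/∂y = [50·(+0.61) − (-340)·(-1.45)] / 23650 = -0.01956
Flow = −∇h = (+0.005533 east, +0.01956 north), which points north.

N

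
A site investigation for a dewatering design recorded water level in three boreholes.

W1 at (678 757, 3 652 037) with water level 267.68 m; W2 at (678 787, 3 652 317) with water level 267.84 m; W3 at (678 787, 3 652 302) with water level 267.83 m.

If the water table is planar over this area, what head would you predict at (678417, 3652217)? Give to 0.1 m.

Differences from W1: to W2 (Δx, Δy, Δh) = (30, 280, +0.16); to W3 = (30, 265, +0.15).
Determinant of the coordinate differences = 30·265 − 30·280 = -450.
∂h/∂x = [(+0.16)·265 − (+0.15)·280] / -450 = -0.0008889
∂h/∂y = [30·(+0.15) − 30·(+0.16)] / -450 = +0.0006667
h(678417, 3652217) = 267.68 + (-0.0008889)·(-340) + (+0.0006667)·(180) = 267.68 +0.302 +0.120 = 268.102 m.

268.1 m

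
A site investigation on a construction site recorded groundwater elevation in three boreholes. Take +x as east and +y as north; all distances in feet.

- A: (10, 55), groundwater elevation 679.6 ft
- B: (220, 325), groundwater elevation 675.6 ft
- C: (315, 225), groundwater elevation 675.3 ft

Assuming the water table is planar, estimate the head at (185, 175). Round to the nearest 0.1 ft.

677.0 ft

Differences from A: to B (Δx, Δy, Δh) = (210, 270, -4.0); to C = (305, 170, -4.3).
Solve a·Δx + b·Δy = Δh: det = 210·170 − 305·270 = -46650.
∂h/∂x = [(-4.0)·170 − (-4.3)·270] / -46650 = -0.01031
∂h/∂y = [210·(-4.3) − 305·(-4.0)] / -46650 = -0.006795
h(185, 175) = 679.6 + (-0.01031)·(175) + (-0.006795)·(120) = 679.6 -1.804 -0.815 = 676.980 ft.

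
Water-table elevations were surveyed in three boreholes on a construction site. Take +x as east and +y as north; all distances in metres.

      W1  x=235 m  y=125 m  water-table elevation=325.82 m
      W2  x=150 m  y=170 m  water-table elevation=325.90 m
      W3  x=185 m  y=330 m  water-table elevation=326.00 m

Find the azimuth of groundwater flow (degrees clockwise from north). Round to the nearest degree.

Differences from W1: to W2 (Δx, Δy, Δh) = (-85, 45, +0.08); to W3 = (-50, 205, +0.18).
Solve a·Δx + b·Δy = Δh: det = (-85)·205 − (-50)·45 = -15175.
∂h/∂x = [(+0.08)·205 − (+0.18)·45] / -15175 = -0.0005470
∂h/∂y = [(-85)·(+0.18) − (-50)·(+0.08)] / -15175 = +0.0007446
Flow direction (−∇h) has components (+0.0005470 E, -0.0007446 N).
Azimuth = atan2(E, N) = atan2(+0.0005470, -0.0007446) = 143.7° ≈ 144°.

144°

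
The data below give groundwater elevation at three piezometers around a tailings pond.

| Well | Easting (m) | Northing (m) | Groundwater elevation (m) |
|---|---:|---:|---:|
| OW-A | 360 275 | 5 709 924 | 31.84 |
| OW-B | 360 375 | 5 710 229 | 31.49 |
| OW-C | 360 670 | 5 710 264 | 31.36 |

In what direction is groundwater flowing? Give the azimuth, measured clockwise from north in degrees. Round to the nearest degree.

Differences from OW-A: to OW-B (Δx, Δy, Δh) = (100, 305, -0.35); to OW-C = (395, 340, -0.48).
Solve a·Δx + b·Δy = Δh: det = 100·340 − 395·305 = -86475.
∂h/∂x = [(-0.35)·340 − (-0.48)·305] / -86475 = -0.0003169
∂h/∂y = [100·(-0.48) − 395·(-0.35)] / -86475 = -0.001044
Flow direction (−∇h) has components (+0.0003169 E, +0.001044 N).
Azimuth = atan2(E, N) = atan2(+0.0003169, +0.001044) = 16.9° ≈ 017°.

017°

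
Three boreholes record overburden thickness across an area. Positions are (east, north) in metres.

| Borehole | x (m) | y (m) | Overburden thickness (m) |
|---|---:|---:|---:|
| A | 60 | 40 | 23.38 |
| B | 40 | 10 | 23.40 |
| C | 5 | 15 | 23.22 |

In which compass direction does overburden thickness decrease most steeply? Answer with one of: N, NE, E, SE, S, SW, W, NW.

Differences from A: to B (Δx, Δy, Δh) = (-20, -30, +0.02); to C = (-55, -25, -0.16).
Solve a·Δx + b·Δy = Δd: det = (-20)·(-25) − (-55)·(-30) = -1150.
∂d/∂x = [(+0.02)·(-25) − (-0.16)·(-30)] / -1150 = +0.004609
∂d/∂y = [(-20)·(-0.16) − (-55)·(+0.02)] / -1150 = -0.003739
Steepest decrease is along −∇f = (-0.004609 E, +0.003739 N) → northwest.

NW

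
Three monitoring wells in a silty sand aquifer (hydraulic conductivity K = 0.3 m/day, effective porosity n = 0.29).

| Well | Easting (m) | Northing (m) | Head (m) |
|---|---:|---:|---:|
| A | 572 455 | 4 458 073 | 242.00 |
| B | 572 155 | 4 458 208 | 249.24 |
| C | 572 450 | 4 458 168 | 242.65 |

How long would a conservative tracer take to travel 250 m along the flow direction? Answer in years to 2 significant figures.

With h = a·x + b·y + c and A as origin, the differences give:
  (-300)·a + 135·b = +7.24
  (-5)·a + 95·b = +0.65
Eliminate b (×95 and ×135, subtract): -27825·a = 600.050 → a = ∂h/∂x = -0.02157
Back-substitute: b = ∂h/∂y = +0.005707.
|∇h| = √(-0.02157² + 0.005707²) = 0.02231
Seepage velocity v = K·i/n = 0.3 × 0.02231 / 0.29 = 0.02308 m/day.
t = 250 / 0.02308 = 1.083e+04 days = 29.7 years.

30 years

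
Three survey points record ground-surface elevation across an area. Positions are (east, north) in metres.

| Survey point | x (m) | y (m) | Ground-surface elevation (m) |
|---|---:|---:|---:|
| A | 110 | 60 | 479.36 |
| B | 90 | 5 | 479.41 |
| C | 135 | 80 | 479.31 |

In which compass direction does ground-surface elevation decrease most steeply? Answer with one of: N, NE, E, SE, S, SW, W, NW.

E

Taking A as reference: B−A = (-20, -55, +0.05); C−A = (25, 20, -0.05).
Solve a·Δx + b·Δy = Δz: det = (-20)·20 − 25·(-55) = 975.
∂z/∂x = [(+0.05)·20 − (-0.05)·(-55)] / 975 = -0.001795
∂z/∂y = [(-20)·(-0.05) − 25·(+0.05)] / 975 = -0.0002564
Steepest decrease is along −∇f = (+0.001795 E, +0.0002564 N) → east.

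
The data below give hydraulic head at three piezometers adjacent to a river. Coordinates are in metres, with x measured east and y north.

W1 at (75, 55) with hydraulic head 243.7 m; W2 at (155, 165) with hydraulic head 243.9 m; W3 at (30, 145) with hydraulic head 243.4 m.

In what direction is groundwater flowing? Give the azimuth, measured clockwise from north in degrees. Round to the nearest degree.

With h = a·x + b·y + c and W1 as origin, the differences give:
  80·a + 110·b = +0.2
  (-45)·a + 90·b = -0.3
Eliminate b (×90 and ×110, subtract): 12150·a = 51.00 → a = ∂h/∂x = +0.004198
Back-substitute: b = ∂h/∂y = -0.001235.
Flow direction (−∇h) has components (-0.004198 E, +0.001235 N).
Azimuth = atan2(E, N) = atan2(-0.004198, +0.001235) = 286.4° ≈ 286°.

286°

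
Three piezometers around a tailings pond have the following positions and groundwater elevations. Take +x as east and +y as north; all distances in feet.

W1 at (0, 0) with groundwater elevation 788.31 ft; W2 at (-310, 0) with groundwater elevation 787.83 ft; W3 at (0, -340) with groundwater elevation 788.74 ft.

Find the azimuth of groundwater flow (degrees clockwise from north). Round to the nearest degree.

∂h/∂x = (787.83 − 788.31) / (-310 − 0) = +0.001548
∂h/∂y = (788.74 − 788.31) / (-340 − 0) = -0.001265
Flow direction (−∇h) has components (-0.001548 E, +0.001265 N).
Azimuth = atan2(E, N) = atan2(-0.001548, +0.001265) = 309.2° ≈ 309°.

309°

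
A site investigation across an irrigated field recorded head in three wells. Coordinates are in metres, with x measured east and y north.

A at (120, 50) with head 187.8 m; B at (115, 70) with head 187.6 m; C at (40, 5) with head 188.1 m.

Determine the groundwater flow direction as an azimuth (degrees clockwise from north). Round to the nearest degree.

With h = a·x + b·y + c and A as origin, the differences give:
  (-5)·a + 20·b = -0.2
  (-80)·a + (-45)·b = +0.3
Eliminate b (×(-45) and ×20, subtract): 1825·a = 3.00 → a = ∂h/∂x = +0.001644
Back-substitute: b = ∂h/∂y = -0.009589.
Flow direction (−∇h) has components (-0.001644 E, +0.009589 N).
Azimuth = atan2(E, N) = atan2(-0.001644, +0.009589) = 350.3° ≈ 350°.

350°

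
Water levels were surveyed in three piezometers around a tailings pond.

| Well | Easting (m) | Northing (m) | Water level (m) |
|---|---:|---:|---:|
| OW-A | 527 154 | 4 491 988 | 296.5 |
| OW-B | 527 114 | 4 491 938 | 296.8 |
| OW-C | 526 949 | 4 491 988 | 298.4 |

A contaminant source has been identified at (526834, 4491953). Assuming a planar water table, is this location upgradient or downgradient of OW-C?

Three-point gradient (reference OW-A): Δ to OW-B = (-40, -50, +0.3), Δ to OW-C = (-205, 0, +1.9).
∂h/∂x = -0.009268, ∂h/∂y = +0.001415 (det = -10250).
Head at (526834, 4491953) = 296.5 + (-0.009268)·(-320) + (+0.001415)·(-35) = 299.42 m.
That is higher than the 298.4 m at OW-C, so the point is upgradient.

upgradient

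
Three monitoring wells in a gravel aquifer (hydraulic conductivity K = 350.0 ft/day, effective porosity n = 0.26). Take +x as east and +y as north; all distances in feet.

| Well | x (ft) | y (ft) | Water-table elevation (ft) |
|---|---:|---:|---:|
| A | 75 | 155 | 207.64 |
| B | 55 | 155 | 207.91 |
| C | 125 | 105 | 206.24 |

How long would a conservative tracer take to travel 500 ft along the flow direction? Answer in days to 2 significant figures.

19 days

With h = a·x + b·y + c and A as origin, the differences give:
  (-20)·a + 0·b = +0.27
  50·a + (-50)·b = -1.40
Eliminate b (×(-50) and ×0, subtract): 1000·a = -13.500 → a = ∂h/∂x = -0.01350
Back-substitute: b = ∂h/∂y = +0.01450.
|∇h| = √(-0.01350² + 0.01450²) = 0.01981
Seepage velocity v = K·i/n = 350.0 × 0.01981 / 0.26 = 26.67 ft/day.
t = 500 / 26.67 = 18.75 days.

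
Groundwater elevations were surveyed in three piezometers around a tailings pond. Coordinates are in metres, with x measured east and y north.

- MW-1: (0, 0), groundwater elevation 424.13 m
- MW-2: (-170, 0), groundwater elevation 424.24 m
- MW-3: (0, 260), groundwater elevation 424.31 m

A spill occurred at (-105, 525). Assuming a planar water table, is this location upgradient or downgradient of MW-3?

upgradient

∂h/∂x = (424.24 − 424.13) / (-170 − 0) = -0.0006471
∂h/∂y = (424.31 − 424.13) / (260 − 0) = +0.0006923
Head at (-105, 525) = 424.13 + (-0.0006471)·(-105) + (+0.0006923)·(525) = 424.56 m.
That is higher than the 424.31 m at MW-3, so the point is upgradient.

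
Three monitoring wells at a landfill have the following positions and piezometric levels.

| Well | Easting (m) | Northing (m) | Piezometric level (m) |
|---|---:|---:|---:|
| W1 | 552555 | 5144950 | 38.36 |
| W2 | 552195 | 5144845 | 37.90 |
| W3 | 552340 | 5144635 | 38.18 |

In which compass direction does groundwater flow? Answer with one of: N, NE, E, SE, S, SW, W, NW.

Three-point gradient (reference W1): Δ to W2 = (-360, -105, -0.46), Δ to W3 = (-215, -315, -0.18).
∂h/∂x = +0.001387, ∂h/∂y = -0.0003754 (det = 90825).
Flow = −∇h = (-0.001387 east, +0.0003754 north), which points west.

W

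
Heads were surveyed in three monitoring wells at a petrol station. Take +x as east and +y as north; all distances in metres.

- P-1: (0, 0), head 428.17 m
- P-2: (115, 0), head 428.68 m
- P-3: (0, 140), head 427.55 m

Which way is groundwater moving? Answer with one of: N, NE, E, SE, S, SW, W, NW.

NW

∂h/∂x = (428.68 − 428.17) / (115 − 0) = +0.004435
∂h/∂y = (427.55 − 428.17) / (140 − 0) = -0.004429
Flow = −∇h = (-0.004435 east, +0.004429 north), which points northwest.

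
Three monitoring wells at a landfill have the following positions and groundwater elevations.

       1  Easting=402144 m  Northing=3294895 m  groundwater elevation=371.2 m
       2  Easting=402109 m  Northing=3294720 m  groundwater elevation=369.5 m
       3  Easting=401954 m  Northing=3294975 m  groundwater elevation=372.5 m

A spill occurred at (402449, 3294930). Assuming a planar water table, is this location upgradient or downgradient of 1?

downgradient

Taking 1 as reference: 2−1 = (-35, -175, -1.7); 3−1 = (-190, 80, +1.3).
Determinant of the coordinate differences = (-35)·80 − (-190)·(-175) = -36050.
∂h/∂x = [(-1.7)·80 − (+1.3)·(-175)] / -36050 = -0.002538
∂h/∂y = [(-35)·(+1.3) − (-190)·(-1.7)] / -36050 = +0.01022
Head at (402449, 3294930) = 371.2 + (-0.002538)·(305) + (+0.01022)·(35) = 370.78 m.
That is lower than the 371.2 m at 1, so the point is downgradient.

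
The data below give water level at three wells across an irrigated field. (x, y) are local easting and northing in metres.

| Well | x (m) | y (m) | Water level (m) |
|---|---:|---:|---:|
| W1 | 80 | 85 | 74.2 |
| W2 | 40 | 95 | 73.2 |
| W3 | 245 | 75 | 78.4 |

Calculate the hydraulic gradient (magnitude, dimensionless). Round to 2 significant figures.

0.026

With h = a·x + b·y + c and W1 as origin, the differences give:
  (-40)·a + 10·b = -1.0
  165·a + (-10)·b = +4.2
Eliminate b (×(-10) and ×10, subtract): -1250·a = -32.00 → a = ∂h/∂x = +0.02560
Back-substitute: b = ∂h/∂y = +0.002400.
|∇h| = √(0.02560² + 0.002400²) = 0.02571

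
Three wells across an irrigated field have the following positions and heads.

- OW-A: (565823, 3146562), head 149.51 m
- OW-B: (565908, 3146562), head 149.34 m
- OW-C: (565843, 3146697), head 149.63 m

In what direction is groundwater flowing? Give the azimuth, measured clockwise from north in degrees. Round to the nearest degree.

121°

Taking OW-A as reference: OW-B−OW-A = (85, 0, -0.17); OW-C−OW-A = (20, 135, +0.12).
Solve a·Δx + b·Δy = Δh: det = 85·135 − 20·0 = 11475.
∂h/∂x = [(-0.17)·135 − (+0.12)·0] / 11475 = -0.002000
∂h/∂y = [85·(+0.12) − 20·(-0.17)] / 11475 = +0.001185
Flow direction (−∇h) has components (+0.002000 E, -0.001185 N).
Azimuth = atan2(E, N) = atan2(+0.002000, -0.001185) = 120.7° ≈ 121°.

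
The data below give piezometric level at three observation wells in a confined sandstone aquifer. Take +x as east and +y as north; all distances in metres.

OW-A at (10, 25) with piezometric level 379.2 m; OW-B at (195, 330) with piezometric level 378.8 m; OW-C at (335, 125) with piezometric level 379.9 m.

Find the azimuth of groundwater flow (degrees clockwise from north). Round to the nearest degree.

316°

With h = a·x + b·y + c and OW-A as origin, the differences give:
  185·a + 305·b = -0.4
  325·a + 100·b = +0.7
Eliminate b (×100 and ×305, subtract): -80625·a = -253.50 → a = ∂h/∂x = +0.003144
Back-substitute: b = ∂h/∂y = -0.003219.
Flow direction (−∇h) has components (-0.003144 E, +0.003219 N).
Azimuth = atan2(E, N) = atan2(-0.003144, +0.003219) = 315.7° ≈ 316°.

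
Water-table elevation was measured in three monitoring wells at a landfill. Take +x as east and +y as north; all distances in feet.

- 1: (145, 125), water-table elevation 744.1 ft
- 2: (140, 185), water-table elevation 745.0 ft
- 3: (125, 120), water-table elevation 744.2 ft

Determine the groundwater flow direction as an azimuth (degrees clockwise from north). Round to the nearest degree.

149°

With h = a·x + b·y + c and 1 as origin, the differences give:
  (-5)·a + 60·b = +0.9
  (-20)·a + (-5)·b = +0.1
Eliminate b (×(-5) and ×60, subtract): 1225·a = -10.50 → a = ∂h/∂x = -0.008571
Back-substitute: b = ∂h/∂y = +0.01429.
Flow direction (−∇h) has components (+0.008571 E, -0.01429 N).
Azimuth = atan2(E, N) = atan2(+0.008571, -0.01429) = 149.0° ≈ 149°.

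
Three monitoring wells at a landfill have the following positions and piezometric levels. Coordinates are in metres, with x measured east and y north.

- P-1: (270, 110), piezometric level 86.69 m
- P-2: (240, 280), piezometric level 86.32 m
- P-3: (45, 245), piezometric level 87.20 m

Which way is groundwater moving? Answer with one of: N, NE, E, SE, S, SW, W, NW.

Differences from P-1: to P-2 (Δx, Δy, Δh) = (-30, 170, -0.37); to P-3 = (-225, 135, +0.51).
Solve a·Δx + b·Δy = Δh: det = (-30)·135 − (-225)·170 = 34200.
∂h/∂x = [(-0.37)·135 − (+0.51)·170] / 34200 = -0.003996
∂h/∂y = [(-30)·(+0.51) − (-225)·(-0.37)] / 34200 = -0.002882
Flow = −∇h = (+0.003996 east, +0.002882 north), which points northeast.

NE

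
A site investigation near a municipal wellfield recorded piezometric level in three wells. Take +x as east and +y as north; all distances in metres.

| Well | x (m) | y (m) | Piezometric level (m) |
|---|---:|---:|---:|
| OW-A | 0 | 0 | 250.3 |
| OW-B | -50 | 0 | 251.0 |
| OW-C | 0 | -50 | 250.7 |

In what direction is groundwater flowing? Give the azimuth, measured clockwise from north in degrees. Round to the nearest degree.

060°

∂h/∂x = (251.0 − 250.3) / (-50 − 0) = -0.01400
∂h/∂y = (250.7 − 250.3) / (-50 − 0) = -0.008000
Flow direction (−∇h) has components (+0.01400 E, +0.008000 N).
Azimuth = atan2(E, N) = atan2(+0.01400, +0.008000) = 60.3° ≈ 060°.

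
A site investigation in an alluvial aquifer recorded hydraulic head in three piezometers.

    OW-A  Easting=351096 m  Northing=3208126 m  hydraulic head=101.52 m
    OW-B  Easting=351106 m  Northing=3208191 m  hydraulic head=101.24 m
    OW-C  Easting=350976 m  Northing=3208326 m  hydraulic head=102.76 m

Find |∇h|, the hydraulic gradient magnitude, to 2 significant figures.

0.014

With h = a·x + b·y + c and OW-A as origin, the differences give:
  10·a + 65·b = -0.28
  (-120)·a + 200·b = +1.24
Eliminate b (×200 and ×65, subtract): 9800·a = -136.600 → a = ∂h/∂x = -0.01394
Back-substitute: b = ∂h/∂y = -0.002163.
|∇h| = √(-0.01394² + -0.002163²) = 0.01411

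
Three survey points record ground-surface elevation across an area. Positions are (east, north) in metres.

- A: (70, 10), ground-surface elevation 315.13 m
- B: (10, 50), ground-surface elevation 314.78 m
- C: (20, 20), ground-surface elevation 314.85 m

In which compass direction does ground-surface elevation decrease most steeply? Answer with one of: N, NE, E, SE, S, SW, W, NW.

W

With z = a·x + b·y + c and A as origin, the differences give:
  (-60)·a + 40·b = -0.35
  (-50)·a + 10·b = -0.28
Eliminate b (×10 and ×40, subtract): 1400·a = 7.700 → a = ∂z/∂x = +0.005500
Back-substitute: b = ∂z/∂y = -0.0005000.
Steepest decrease is along −∇f = (-0.005500 E, +0.0005000 N) → west.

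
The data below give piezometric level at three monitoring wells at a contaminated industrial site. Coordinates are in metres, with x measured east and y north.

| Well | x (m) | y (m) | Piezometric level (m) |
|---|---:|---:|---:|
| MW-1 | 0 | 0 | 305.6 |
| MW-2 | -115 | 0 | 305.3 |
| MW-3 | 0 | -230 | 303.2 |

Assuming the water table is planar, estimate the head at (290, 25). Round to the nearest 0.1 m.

306.6 m

∂h/∂x = (305.3 − 305.6) / (-115 − 0) = +0.002609
∂h/∂y = (303.2 − 305.6) / (-230 − 0) = +0.01043
h(290, 25) = 305.6 + (+0.002609)·(290) + (+0.01043)·(25) = 305.6 +0.757 +0.261 = 306.617 m.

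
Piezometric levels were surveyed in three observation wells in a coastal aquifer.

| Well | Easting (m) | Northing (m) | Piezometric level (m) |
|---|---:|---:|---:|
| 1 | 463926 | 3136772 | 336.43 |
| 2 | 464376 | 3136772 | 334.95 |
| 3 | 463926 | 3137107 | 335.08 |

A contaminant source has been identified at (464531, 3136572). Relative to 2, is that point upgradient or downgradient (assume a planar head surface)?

∂h/∂x = (334.95 − 336.43) / (464376 − 463926) = -0.003289
∂h/∂y = (335.08 − 336.43) / (3137107 − 3136772) = -0.004030
Head at (464531, 3136572) = 336.43 + (-0.003289)·(605) + (-0.004030)·(-200) = 335.25 m.
That is higher than the 334.95 m at 2, so the point is upgradient.

upgradient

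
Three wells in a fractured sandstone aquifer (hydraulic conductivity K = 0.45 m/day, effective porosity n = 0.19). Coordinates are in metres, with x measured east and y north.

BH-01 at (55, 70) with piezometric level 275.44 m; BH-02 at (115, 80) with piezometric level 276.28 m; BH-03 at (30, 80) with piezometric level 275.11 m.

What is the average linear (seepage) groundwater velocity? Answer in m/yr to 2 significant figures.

Taking BH-01 as reference: BH-02−BH-01 = (60, 10, +0.84); BH-03−BH-01 = (-25, 10, -0.33).
Determinant of the coordinate differences = 60·10 − (-25)·10 = 850.
∂h/∂x = [(+0.84)·10 − (-0.33)·10] / 850 = +0.01376
∂h/∂y = [60·(-0.33) − (-25)·(+0.84)] / 850 = +0.001412
|∇h| = √(0.01376² + 0.001412²) = 0.01383
Seepage velocity v = K·i/n = 0.45 × 0.01383 / 0.19 = 0.03276 m/day = 11.97 m/yr.

12 m/yr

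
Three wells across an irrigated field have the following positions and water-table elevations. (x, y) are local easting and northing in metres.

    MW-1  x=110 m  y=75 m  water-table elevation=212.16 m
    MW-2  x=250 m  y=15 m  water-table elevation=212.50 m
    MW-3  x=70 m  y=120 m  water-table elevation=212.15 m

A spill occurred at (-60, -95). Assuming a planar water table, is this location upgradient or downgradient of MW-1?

downgradient

Differences from MW-1: to MW-2 (Δx, Δy, Δh) = (140, -60, +0.34); to MW-3 = (-40, 45, -0.01).
Determinant of the coordinate differences = 140·45 − (-40)·(-60) = 3900.
∂h/∂x = [(+0.34)·45 − (-0.01)·(-60)] / 3900 = +0.003769
∂h/∂y = [140·(-0.01) − (-40)·(+0.34)] / 3900 = +0.003128
Head at (-60, -95) = 212.16 + (+0.003769)·(-170) + (+0.003128)·(-170) = 210.99 m.
That is lower than the 212.16 m at MW-1, so the point is downgradient.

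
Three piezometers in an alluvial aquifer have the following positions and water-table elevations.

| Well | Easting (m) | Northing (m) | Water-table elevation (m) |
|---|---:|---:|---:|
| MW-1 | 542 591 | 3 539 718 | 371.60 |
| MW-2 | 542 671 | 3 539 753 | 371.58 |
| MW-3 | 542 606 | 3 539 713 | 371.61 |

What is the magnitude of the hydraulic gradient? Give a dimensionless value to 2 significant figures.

0.0012

Taking MW-1 as reference: MW-2−MW-1 = (80, 35, -0.02); MW-3−MW-1 = (15, -5, +0.01).
Solve a·Δx + b·Δy = Δh: det = 80·(-5) − 15·35 = -925.
∂h/∂x = [(-0.02)·(-5) − (+0.01)·35] / -925 = +0.0002703
∂h/∂y = [80·(+0.01) − 15·(-0.02)] / -925 = -0.001189
|∇h| = √(0.0002703² + -0.001189²) = 0.001219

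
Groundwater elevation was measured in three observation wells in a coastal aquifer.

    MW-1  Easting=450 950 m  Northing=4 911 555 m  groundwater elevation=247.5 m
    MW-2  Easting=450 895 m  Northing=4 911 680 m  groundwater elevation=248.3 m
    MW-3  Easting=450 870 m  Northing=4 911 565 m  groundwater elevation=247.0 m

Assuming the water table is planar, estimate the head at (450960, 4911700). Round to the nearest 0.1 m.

249.0 m

Differences from MW-1: to MW-2 (Δx, Δy, Δh) = (-55, 125, +0.8); to MW-3 = (-80, 10, -0.5).
Solve a·Δx + b·Δy = Δh: det = (-55)·10 − (-80)·125 = 9450.
∂h/∂x = [(+0.8)·10 − (-0.5)·125] / 9450 = +0.007460
∂h/∂y = [(-55)·(-0.5) − (-80)·(+0.8)] / 9450 = +0.009683
h(450960, 4911700) = 247.5 + (+0.007460)·(10) + (+0.009683)·(145) = 247.5 +0.075 +1.404 = 248.979 m.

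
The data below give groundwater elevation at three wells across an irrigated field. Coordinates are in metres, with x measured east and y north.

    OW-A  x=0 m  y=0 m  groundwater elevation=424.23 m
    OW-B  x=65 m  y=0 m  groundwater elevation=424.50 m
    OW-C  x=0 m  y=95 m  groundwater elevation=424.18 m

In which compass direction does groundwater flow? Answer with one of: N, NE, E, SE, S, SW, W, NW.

∂h/∂x = (424.50 − 424.23) / (65 − 0) = +0.004154
∂h/∂y = (424.18 − 424.23) / (95 − 0) = -0.0005263
Flow = −∇h = (-0.004154 east, +0.0005263 north), which points west.

W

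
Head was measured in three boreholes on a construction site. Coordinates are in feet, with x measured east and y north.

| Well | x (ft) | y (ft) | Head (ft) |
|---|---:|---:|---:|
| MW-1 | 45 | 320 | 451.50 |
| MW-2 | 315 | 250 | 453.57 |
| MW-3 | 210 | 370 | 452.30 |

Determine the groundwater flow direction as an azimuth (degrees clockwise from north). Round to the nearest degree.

308°

Three-point gradient (reference MW-1): Δ to MW-2 = (270, -70, +2.07), Δ to MW-3 = (165, 50, +0.80).
∂h/∂x = +0.006367, ∂h/∂y = -0.005012 (det = 25050).
Flow direction (−∇h) has components (-0.006367 E, +0.005012 N).
Azimuth = atan2(E, N) = atan2(-0.006367, +0.005012) = 308.2° ≈ 308°.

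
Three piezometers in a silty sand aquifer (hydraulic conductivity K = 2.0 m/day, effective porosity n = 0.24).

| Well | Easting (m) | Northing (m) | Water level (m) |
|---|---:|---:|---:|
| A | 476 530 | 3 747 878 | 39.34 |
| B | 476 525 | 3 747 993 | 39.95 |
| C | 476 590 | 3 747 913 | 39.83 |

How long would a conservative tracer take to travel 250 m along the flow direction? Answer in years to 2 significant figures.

11 years

Taking A as reference: B−A = (-5, 115, +0.61); C−A = (60, 35, +0.49).
Determinant of the coordinate differences = (-5)·35 − 60·115 = -7075.
∂h/∂x = [(+0.61)·35 − (+0.49)·115] / -7075 = +0.004947
∂h/∂y = [(-5)·(+0.49) − 60·(+0.61)] / -7075 = +0.005519
|∇h| = √(0.004947² + 0.005519²) = 0.007412
Seepage velocity v = K·i/n = 2.0 × 0.007412 / 0.24 = 0.06177 m/day.
t = 250 / 0.06177 = 4047 days = 11.1 years.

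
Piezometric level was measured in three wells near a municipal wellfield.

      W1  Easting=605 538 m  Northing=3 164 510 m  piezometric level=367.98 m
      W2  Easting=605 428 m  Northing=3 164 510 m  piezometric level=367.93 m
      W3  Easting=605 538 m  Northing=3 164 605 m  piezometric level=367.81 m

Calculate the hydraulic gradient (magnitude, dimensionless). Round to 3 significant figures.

0.00185

∂h/∂x = (367.93 − 367.98) / (605428 − 605538) = +0.0004545
∂h/∂y = (367.81 − 367.98) / (3164605 − 3164510) = -0.001789
|∇h| = √(0.0004545² + -0.001789²) = 0.001846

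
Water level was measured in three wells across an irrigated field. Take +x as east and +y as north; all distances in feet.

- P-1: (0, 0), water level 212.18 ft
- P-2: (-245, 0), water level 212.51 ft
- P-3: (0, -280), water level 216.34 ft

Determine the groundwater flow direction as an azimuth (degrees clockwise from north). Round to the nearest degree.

∂h/∂x = (212.51 − 212.18) / (-245 − 0) = -0.001347
∂h/∂y = (216.34 − 212.18) / (-280 − 0) = -0.01486
Flow direction (−∇h) has components (+0.001347 E, +0.01486 N).
Azimuth = atan2(E, N) = atan2(+0.001347, +0.01486) = 5.2° ≈ 005°.

005°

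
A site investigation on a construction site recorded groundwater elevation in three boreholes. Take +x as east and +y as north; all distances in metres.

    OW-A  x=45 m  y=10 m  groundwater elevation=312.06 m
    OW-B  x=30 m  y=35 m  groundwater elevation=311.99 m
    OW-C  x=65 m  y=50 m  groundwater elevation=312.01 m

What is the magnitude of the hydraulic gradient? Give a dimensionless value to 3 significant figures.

0.00241

Differences from OW-A: to OW-B (Δx, Δy, Δh) = (-15, 25, -0.07); to OW-C = (20, 40, -0.05).
Determinant of the coordinate differences = (-15)·40 − 20·25 = -1100.
∂h/∂x = [(-0.07)·40 − (-0.05)·25] / -1100 = +0.001409
∂h/∂y = [(-15)·(-0.05) − 20·(-0.07)] / -1100 = -0.001955
|∇h| = √(0.001409² + -0.001955²) = 0.00241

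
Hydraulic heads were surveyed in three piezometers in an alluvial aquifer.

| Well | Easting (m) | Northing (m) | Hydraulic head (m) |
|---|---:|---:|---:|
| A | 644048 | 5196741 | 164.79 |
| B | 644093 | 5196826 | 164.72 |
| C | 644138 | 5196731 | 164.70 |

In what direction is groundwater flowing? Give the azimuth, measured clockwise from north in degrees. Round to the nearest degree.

With h = a·x + b·y + c and A as origin, the differences give:
  45·a + 85·b = -0.07
  90·a + (-10)·b = -0.09
Eliminate b (×(-10) and ×85, subtract): -8100·a = 8.350 → a = ∂h/∂x = -0.001031
Back-substitute: b = ∂h/∂y = -0.0002778.
Flow direction (−∇h) has components (+0.001031 E, +0.0002778 N).
Azimuth = atan2(E, N) = atan2(+0.001031, +0.0002778) = 74.9° ≈ 075°.

075°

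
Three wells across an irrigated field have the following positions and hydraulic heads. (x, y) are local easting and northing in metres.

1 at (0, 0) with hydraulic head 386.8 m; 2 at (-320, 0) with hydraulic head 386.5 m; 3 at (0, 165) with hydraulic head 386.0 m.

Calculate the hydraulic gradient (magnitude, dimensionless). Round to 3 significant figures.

∂h/∂x = (386.5 − 386.8) / (-320 − 0) = +0.0009375
∂h/∂y = (386.0 − 386.8) / (165 − 0) = -0.004848
|∇h| = √(0.0009375² + -0.004848²) = 0.004938

0.00494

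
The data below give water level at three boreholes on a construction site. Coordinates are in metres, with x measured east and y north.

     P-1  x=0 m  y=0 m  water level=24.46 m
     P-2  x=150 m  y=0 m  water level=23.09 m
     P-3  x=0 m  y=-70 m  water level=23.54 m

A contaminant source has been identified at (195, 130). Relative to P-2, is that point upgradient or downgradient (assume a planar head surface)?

upgradient

∂h/∂x = (23.09 − 24.46) / (150 − 0) = -0.009133
∂h/∂y = (23.54 − 24.46) / (-70 − 0) = +0.01314
Head at (195, 130) = 24.46 + (-0.009133)·(195) + (+0.01314)·(130) = 24.39 m.
That is higher than the 23.09 m at P-2, so the point is upgradient.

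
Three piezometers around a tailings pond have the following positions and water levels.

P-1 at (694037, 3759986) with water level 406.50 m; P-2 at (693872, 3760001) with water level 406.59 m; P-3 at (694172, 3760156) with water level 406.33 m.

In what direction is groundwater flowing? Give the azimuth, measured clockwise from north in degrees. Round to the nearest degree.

048°

Three-point gradient (reference P-1): Δ to P-2 = (-165, 15, +0.09), Δ to P-3 = (135, 170, -0.17).
∂h/∂x = -0.0005935, ∂h/∂y = -0.0005287 (det = -30075).
Flow direction (−∇h) has components (+0.0005935 E, +0.0005287 N).
Azimuth = atan2(E, N) = atan2(+0.0005935, +0.0005287) = 48.3° ≈ 048°.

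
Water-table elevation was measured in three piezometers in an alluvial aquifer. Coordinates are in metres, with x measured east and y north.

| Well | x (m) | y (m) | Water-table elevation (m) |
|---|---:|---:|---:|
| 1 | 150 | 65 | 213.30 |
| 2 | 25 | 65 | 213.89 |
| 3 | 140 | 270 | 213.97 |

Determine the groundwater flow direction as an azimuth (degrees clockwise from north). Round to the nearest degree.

123°

With h = a·x + b·y + c and 1 as origin, the differences give:
  (-125)·a + 0·b = +0.59
  (-10)·a + 205·b = +0.67
Eliminate b (×205 and ×0, subtract): -25625·a = 120.950 → a = ∂h/∂x = -0.004720
Back-substitute: b = ∂h/∂y = +0.003038.
Flow direction (−∇h) has components (+0.004720 E, -0.003038 N).
Azimuth = atan2(E, N) = atan2(+0.004720, -0.003038) = 122.8° ≈ 123°.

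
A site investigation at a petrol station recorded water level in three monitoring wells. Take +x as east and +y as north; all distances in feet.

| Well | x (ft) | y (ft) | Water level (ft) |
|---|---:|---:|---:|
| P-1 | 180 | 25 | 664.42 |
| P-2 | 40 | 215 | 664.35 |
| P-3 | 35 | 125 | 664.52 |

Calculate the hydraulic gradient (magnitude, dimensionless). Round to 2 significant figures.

With h = a·x + b·y + c and P-1 as origin, the differences give:
  (-140)·a + 190·b = -0.07
  (-145)·a + 100·b = +0.10
Eliminate b (×100 and ×190, subtract): 13550·a = -26.000 → a = ∂h/∂x = -0.001919
Back-substitute: b = ∂h/∂y = -0.001782.
|∇h| = √(-0.001919² + -0.001782²) = 0.002619

0.0026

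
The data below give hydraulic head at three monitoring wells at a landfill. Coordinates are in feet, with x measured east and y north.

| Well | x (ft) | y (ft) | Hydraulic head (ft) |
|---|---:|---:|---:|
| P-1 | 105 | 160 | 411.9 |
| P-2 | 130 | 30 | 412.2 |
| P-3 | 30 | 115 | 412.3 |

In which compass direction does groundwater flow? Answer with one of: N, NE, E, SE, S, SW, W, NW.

NE

Taking P-1 as reference: P-2−P-1 = (25, -130, +0.3); P-3−P-1 = (-75, -45, +0.4).
Solve a·Δx + b·Δy = Δh: det = 25·(-45) − (-75)·(-130) = -10875.
∂h/∂x = [(+0.3)·(-45) − (+0.4)·(-130)] / -10875 = -0.003540
∂h/∂y = [25·(+0.4) − (-75)·(+0.3)] / -10875 = -0.002989
Flow = −∇h = (+0.003540 east, +0.002989 north), which points northeast.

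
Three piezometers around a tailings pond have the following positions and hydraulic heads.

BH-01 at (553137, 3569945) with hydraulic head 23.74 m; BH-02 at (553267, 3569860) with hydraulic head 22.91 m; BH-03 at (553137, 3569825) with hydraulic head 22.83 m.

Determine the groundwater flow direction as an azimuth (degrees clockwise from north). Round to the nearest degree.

Differences from BH-01: to BH-02 (Δx, Δy, Δh) = (130, -85, -0.83); to BH-03 = (0, -120, -0.91).
Solve a·Δx + b·Δy = Δh: det = 130·(-120) − 0·(-85) = -15600.
∂h/∂x = [(-0.83)·(-120) − (-0.91)·(-85)] / -15600 = -0.001426
∂h/∂y = [130·(-0.91) − 0·(-0.83)] / -15600 = +0.007583
Flow direction (−∇h) has components (+0.001426 E, -0.007583 N).
Azimuth = atan2(E, N) = atan2(+0.001426, -0.007583) = 169.3° ≈ 169°.

169°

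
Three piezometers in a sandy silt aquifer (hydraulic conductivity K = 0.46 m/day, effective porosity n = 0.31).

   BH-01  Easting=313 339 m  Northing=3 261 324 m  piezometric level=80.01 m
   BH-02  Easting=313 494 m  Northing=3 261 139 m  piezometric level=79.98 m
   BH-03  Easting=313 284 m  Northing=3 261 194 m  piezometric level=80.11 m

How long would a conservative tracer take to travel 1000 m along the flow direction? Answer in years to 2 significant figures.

2100 years

Three-point gradient (reference BH-01): Δ to BH-02 = (155, -185, -0.03), Δ to BH-03 = (-55, -130, +0.10).
∂h/∂x = -0.0007387, ∂h/∂y = -0.0004567 (det = -30325).
|∇h| = √(-0.0007387² + -0.0004567²) = 0.0008685
Seepage velocity v = K·i/n = 0.46 × 0.0008685 / 0.31 = 0.001289 m/day.
t = 1000 / 0.001289 = 7.758e+05 days = 2.12e+03 years.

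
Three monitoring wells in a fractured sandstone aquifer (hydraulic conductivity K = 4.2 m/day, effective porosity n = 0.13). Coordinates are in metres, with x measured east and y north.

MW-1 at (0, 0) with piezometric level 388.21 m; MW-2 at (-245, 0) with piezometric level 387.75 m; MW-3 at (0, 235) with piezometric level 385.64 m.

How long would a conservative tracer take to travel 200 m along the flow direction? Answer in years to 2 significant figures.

∂h/∂x = (387.75 − 388.21) / (-245 − 0) = +0.001878
∂h/∂y = (385.64 − 388.21) / (235 − 0) = -0.01094
|∇h| = √(0.001878² + -0.01094²) = 0.0111
Seepage velocity v = K·i/n = 4.2 × 0.0111 / 0.13 = 0.3586 m/day.
t = 200 / 0.3586 = 557.7 days = 1.53 years.

1.5 years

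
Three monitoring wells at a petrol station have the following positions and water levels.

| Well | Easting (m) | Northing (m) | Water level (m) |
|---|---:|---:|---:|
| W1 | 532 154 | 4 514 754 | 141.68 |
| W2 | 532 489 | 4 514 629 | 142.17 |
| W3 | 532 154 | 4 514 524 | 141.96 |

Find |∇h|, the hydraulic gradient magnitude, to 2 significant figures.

Taking W1 as reference: W2−W1 = (335, -125, +0.49); W3−W1 = (0, -230, +0.28).
Determinant of the coordinate differences = 335·(-230) − 0·(-125) = -77050.
∂h/∂x = [(+0.49)·(-230) − (+0.28)·(-125)] / -77050 = +0.001008
∂h/∂y = [335·(+0.28) − 0·(+0.49)] / -77050 = -0.001217
|∇h| = √(0.001008² + -0.001217²) = 0.00158

0.0016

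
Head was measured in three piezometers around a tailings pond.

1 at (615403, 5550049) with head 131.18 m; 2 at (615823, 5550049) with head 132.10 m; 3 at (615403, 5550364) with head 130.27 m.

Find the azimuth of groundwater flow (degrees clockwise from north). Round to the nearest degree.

323°

∂h/∂x = (132.10 − 131.18) / (615823 − 615403) = +0.002190
∂h/∂y = (130.27 − 131.18) / (5550364 − 5550049) = -0.002889
Flow direction (−∇h) has components (-0.002190 E, +0.002889 N).
Azimuth = atan2(E, N) = atan2(-0.002190, +0.002889) = 322.8° ≈ 323°.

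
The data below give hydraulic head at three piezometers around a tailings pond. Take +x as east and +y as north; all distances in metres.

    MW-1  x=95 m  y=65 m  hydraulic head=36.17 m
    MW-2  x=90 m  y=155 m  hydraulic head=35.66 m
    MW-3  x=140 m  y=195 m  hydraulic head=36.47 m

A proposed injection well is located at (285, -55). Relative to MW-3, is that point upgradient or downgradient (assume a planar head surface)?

Three-point gradient (reference MW-1): Δ to MW-2 = (-5, 90, -0.51), Δ to MW-3 = (45, 130, +0.30).
∂h/∂x = +0.01985, ∂h/∂y = -0.004564 (det = -4700).
Head at (285, -55) = 36.17 + (+0.01985)·(190) + (-0.004564)·(-120) = 40.49 m.
That is higher than the 36.47 m at MW-3, so the point is upgradient.

upgradient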